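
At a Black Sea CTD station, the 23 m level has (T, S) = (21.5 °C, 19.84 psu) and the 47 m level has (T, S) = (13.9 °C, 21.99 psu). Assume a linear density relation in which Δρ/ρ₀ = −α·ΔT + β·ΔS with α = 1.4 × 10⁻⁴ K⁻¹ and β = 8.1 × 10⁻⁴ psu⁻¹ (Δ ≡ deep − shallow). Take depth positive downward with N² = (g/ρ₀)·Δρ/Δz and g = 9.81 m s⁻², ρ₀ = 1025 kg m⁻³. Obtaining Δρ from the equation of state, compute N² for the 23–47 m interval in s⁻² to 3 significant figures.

1.15 × 10⁻³ s⁻²

ΔT = -7.6 K, ΔS = +2.15 psu (deep − shallow).
Δρ/ρ₀ = −αΔT + βΔS = 1.064 × 10⁻³ + 1.7415 × 10⁻³ = 2.8055 × 10⁻³, so Δρ ≈ 2.876 kg m⁻³.
N² = (g/ρ₀)·Δρ/Δz = g·(Δρ/ρ₀)/Δz = 9.81 × 2.8055 × 10⁻³ / 24 = 1.1467 × 10⁻³ s⁻² ≈ 1.15 × 10⁻³ s⁻².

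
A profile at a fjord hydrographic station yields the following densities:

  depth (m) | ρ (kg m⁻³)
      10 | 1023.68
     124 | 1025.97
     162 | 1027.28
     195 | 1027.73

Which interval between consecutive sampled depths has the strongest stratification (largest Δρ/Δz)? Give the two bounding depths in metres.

Compute the density gradient over each adjacent pair:
  10–124 m: Δρ/Δz = 2.29/114 = 0.020 kg m⁻⁴
  124–162 m: Δρ/Δz = 1.31/38 = 0.034 kg m⁻⁴
  162–195 m: Δρ/Δz = 0.45/33 = 0.014 kg m⁻⁴
The largest gradient is in the 124–162 m interval — the pycnocline.

124–162 m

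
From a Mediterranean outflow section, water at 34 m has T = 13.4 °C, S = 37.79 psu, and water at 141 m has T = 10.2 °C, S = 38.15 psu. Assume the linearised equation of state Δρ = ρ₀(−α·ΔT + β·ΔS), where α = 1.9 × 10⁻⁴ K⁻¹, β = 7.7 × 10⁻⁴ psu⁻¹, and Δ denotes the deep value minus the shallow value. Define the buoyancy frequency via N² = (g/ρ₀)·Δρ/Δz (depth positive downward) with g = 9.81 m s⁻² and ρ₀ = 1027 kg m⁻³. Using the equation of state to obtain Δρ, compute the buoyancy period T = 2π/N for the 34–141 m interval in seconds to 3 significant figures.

ΔT = -3.2 K, ΔS = +0.36 psu (deep − shallow).
Δρ/ρ₀ = −αΔT + βΔS = 6.08 × 10⁻⁴ + 2.772 × 10⁻⁴ = 8.852 × 10⁻⁴, so Δρ ≈ 0.9091 kg m⁻³.
N² = (g/ρ₀)·Δρ/Δz = g·(Δρ/ρ₀)/Δz = 9.81 × 8.852 × 10⁻⁴ / 107 = 8.1157 × 10⁻⁵ s⁻².
N = √(8.1157 × 10⁻⁵) = 9.0087 × 10⁻³ rad s⁻¹ → T = 2π/N = 697.46 s ≈ 697 s.

697 s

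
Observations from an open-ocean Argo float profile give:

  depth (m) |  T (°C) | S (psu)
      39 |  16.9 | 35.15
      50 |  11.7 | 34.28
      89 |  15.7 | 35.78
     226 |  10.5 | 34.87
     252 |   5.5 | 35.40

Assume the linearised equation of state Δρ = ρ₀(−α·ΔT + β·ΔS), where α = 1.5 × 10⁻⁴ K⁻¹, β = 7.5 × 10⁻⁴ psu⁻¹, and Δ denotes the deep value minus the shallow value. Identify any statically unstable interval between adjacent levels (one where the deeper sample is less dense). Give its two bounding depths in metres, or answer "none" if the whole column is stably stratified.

none

Evaluate Δρ/ρ₀ = −αΔT + βΔS across each adjacent pair:
  39–50 m: −αΔT+βΔS = −(1.5 × 10⁻⁴)(-5.2)+(7.5 × 10⁻⁴)(-0.87) = 1.3 × 10⁻⁴ → stable
  50–89 m: −αΔT+βΔS = −(1.5 × 10⁻⁴)(+4.0)+(7.5 × 10⁻⁴)(+1.50) = 5.3 × 10⁻⁴ → stable
  89–226 m: −αΔT+βΔS = −(1.5 × 10⁻⁴)(-5.2)+(7.5 × 10⁻⁴)(-0.91) = 9.7 × 10⁻⁵ → stable
  226–252 m: −αΔT+βΔS = −(1.5 × 10⁻⁴)(-5.0)+(7.5 × 10⁻⁴)(+0.53) = 1.1 × 10⁻³ → stable
Every interval has Δρ > 0: the column is stably stratified throughout.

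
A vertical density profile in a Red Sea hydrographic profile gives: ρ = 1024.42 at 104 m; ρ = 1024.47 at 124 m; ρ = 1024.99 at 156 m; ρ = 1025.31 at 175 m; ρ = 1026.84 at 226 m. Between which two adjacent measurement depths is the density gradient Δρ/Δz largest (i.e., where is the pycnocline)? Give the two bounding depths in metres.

175–226 m

Compute the density gradient over each adjacent pair:
  104–124 m: Δρ/Δz = 0.05/20 = 2.5 × 10⁻³ kg m⁻⁴
  124–156 m: Δρ/Δz = 0.52/32 = 0.016 kg m⁻⁴
  156–175 m: Δρ/Δz = 0.32/19 = 0.017 kg m⁻⁴
  175–226 m: Δρ/Δz = 1.53/51 = 0.030 kg m⁻⁴
The largest gradient is in the 175–226 m interval — the pycnocline.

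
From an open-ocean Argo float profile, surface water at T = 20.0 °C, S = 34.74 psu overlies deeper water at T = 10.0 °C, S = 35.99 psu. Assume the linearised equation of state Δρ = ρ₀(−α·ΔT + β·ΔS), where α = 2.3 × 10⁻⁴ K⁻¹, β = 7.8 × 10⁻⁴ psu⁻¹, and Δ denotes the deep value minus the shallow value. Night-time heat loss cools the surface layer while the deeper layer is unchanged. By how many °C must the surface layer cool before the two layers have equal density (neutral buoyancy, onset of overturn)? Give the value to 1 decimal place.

14.2 °C

Neutral buoyancy requires Δρ = 0, i.e. −α(T_deep − T_surf′) + β(S_deep − S_surf) = 0.
T_surf′ = T_deep − (β/α)·ΔS = 10.0 − (7.8 × 10⁻⁴/2.3 × 10⁻⁴)·(+1.25) = 5.761 °C.
Cooling required: 20.0 − (5.761) = 14.239 °C.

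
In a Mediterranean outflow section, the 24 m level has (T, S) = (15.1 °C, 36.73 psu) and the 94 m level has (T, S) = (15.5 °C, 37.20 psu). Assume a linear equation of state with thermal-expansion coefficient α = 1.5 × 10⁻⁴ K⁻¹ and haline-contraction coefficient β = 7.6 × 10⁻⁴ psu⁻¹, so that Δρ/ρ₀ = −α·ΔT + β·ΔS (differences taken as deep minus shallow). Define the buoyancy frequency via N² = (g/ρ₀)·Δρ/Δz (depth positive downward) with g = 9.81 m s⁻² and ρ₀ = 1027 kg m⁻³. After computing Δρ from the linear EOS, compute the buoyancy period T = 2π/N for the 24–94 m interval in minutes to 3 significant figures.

16.2 min

ΔT = +0.4 K, ΔS = +0.47 psu (deep − shallow).
Δρ/ρ₀ = −αΔT + βΔS = -6.00 × 10⁻⁵ + 3.572 × 10⁻⁴ = 2.972 × 10⁻⁴, so Δρ ≈ 0.3052 kg m⁻³.
N² = (g/ρ₀)·Δρ/Δz = g·(Δρ/ρ₀)/Δz = 9.81 × 2.972 × 10⁻⁴ / 70 = 4.1650 × 10⁻⁵ s⁻².
N = √(4.1650 × 10⁻⁵) = 6.4537 × 10⁻³ rad s⁻¹ → T = 2π/N = 973.58 s = 16.226 min ≈ 16.2 min.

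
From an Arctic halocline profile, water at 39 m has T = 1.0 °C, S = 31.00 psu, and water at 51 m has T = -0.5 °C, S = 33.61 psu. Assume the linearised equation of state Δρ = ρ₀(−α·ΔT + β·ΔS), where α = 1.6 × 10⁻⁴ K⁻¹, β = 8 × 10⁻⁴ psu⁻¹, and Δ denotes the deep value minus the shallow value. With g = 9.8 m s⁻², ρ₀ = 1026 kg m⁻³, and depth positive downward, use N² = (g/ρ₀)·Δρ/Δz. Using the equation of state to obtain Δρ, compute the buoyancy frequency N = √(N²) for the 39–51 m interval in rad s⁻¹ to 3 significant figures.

0.0436 rad s⁻¹

ΔT = -1.5 K, ΔS = +2.61 psu (deep − shallow).
Δρ/ρ₀ = −αΔT + βΔS = 2.40 × 10⁻⁴ + 2.088 × 10⁻³ = 2.328 × 10⁻³, so Δρ ≈ 2.389 kg m⁻³.
N² = (g/ρ₀)·Δρ/Δz = g·(Δρ/ρ₀)/Δz = 9.8 × 2.328 × 10⁻³ / 12 = 1.9012 × 10⁻³ s⁻².
N = √(1.9012 × 10⁻³) = 0.043603 rad s⁻¹ ≈ 0.0436 rad s⁻¹.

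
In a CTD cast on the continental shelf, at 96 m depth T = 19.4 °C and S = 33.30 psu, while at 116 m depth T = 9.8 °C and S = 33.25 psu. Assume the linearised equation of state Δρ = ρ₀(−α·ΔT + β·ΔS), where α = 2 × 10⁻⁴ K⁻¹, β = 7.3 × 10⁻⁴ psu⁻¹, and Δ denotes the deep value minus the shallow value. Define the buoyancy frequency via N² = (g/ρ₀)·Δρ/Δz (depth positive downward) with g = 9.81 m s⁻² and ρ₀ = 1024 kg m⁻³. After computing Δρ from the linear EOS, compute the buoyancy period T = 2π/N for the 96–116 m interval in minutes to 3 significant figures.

ΔT = -9.6 K, ΔS = -0.05 psu (deep − shallow).
Δρ/ρ₀ = −αΔT + βΔS = 1.92 × 10⁻³ − 3.65 × 10⁻⁵ = 1.8835 × 10⁻³, so Δρ ≈ 1.929 kg m⁻³.
N² = (g/ρ₀)·Δρ/Δz = g·(Δρ/ρ₀)/Δz = 9.81 × 1.8835 × 10⁻³ / 20 = 9.2386 × 10⁻⁴ s⁻².
N = √(9.2386 × 10⁻⁴) = 0.030395 rad s⁻¹ → T = 2π/N = 206.72 s = 3.4453 min ≈ 3.45 min.

3.45 min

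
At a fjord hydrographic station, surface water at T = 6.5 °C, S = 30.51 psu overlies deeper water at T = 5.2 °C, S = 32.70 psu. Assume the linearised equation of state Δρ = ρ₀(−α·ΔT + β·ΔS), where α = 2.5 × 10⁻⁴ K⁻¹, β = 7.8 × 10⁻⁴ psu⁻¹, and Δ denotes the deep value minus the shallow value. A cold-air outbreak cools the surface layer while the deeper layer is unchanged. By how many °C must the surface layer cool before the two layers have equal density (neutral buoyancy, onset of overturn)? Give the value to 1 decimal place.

Neutral buoyancy requires Δρ = 0, i.e. −α(T_deep − T_surf′) + β(S_deep − S_surf) = 0.
T_surf′ = T_deep − (β/α)·ΔS = 5.2 − (7.8 × 10⁻⁴/2.5 × 10⁻⁴)·(+2.19) = -1.633 °C.
Cooling required: 6.5 − (-1.633) = 8.133 °C.

8.1 °C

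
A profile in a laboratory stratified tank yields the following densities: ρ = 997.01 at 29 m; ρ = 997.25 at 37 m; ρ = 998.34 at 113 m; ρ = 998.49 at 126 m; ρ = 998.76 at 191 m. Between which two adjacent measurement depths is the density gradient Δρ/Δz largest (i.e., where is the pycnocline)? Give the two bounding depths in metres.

29–37 m

Compute the density gradient over each adjacent pair:
  29–37 m: Δρ/Δz = 0.24/8 = 0.030 kg m⁻⁴
  37–113 m: Δρ/Δz = 1.09/76 = 0.014 kg m⁻⁴
  113–126 m: Δρ/Δz = 0.15/13 = 0.012 kg m⁻⁴
  126–191 m: Δρ/Δz = 0.27/65 = 4.2 × 10⁻³ kg m⁻⁴
The largest gradient is in the 29–37 m interval — the pycnocline.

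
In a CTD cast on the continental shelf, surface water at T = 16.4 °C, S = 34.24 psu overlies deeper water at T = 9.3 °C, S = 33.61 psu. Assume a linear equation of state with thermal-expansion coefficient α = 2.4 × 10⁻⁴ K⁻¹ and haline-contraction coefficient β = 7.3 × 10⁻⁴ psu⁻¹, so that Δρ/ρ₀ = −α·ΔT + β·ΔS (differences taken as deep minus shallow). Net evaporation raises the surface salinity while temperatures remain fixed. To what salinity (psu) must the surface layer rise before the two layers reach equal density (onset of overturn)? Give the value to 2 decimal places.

Neutral buoyancy requires −α(T_deep − T_surf) + β(S_deep − S_surf′) = 0.
S_surf′ = S_deep − (α/β)·ΔT = 33.61 − (2.4 × 10⁻⁴/7.3 × 10⁻⁴)·(-7.1) = 35.9442 psu.
Increase required: 35.9442 − 34.24 = 1.7042 psu.

35.94 psu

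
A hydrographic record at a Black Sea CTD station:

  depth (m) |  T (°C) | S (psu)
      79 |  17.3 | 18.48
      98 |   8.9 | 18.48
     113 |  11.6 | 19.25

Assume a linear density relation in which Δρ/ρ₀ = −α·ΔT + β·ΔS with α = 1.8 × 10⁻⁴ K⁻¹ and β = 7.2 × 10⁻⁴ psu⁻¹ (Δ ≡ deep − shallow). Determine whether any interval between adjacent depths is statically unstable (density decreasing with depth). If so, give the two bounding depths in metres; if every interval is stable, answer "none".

none

Evaluate Δρ/ρ₀ = −αΔT + βΔS across each adjacent pair:
  79–98 m: −αΔT+βΔS = −(1.8 × 10⁻⁴)(-8.4)+(7.2 × 10⁻⁴)(+0.00) = 1.5 × 10⁻³ → stable
  98–113 m: −αΔT+βΔS = −(1.8 × 10⁻⁴)(+2.7)+(7.2 × 10⁻⁴)(+0.77) = 6.8 × 10⁻⁵ → stable
Every interval has Δρ > 0: the column is stably stratified throughout.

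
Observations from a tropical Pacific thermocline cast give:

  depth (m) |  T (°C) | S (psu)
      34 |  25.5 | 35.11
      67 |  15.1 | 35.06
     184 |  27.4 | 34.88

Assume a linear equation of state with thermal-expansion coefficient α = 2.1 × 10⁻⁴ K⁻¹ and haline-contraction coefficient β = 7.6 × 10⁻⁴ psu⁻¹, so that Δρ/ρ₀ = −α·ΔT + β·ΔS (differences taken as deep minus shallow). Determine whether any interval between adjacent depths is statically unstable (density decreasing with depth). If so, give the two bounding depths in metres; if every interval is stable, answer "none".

Evaluate Δρ/ρ₀ = −αΔT + βΔS across each adjacent pair:
  34–67 m: −αΔT+βΔS = −(2.1 × 10⁻⁴)(-10.4)+(7.6 × 10⁻⁴)(-0.05) = 2.1 × 10⁻³ → stable
  67–184 m: −αΔT+βΔS = −(2.1 × 10⁻⁴)(+12.3)+(7.6 × 10⁻⁴)(-0.18) = -2.7 × 10⁻³ → UNSTABLE
The 67–184 m interval has Δρ < 0: lighter water underlies denser water.

67–184 m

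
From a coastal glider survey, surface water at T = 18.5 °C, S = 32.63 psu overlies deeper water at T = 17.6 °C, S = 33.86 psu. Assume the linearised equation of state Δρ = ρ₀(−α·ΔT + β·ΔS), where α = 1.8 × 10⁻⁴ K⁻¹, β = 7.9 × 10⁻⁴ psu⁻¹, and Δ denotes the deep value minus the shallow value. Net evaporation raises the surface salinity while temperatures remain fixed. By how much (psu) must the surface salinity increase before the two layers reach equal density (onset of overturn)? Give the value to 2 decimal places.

1.44 psu

Neutral buoyancy requires −α(T_deep − T_surf) + β(S_deep − S_surf′) = 0.
S_surf′ = S_deep − (α/β)·ΔT = 33.86 − (1.8 × 10⁻⁴/7.9 × 10⁻⁴)·(-0.9) = 34.0651 psu.
Increase required: 34.0651 − 32.63 = 1.4351 psu.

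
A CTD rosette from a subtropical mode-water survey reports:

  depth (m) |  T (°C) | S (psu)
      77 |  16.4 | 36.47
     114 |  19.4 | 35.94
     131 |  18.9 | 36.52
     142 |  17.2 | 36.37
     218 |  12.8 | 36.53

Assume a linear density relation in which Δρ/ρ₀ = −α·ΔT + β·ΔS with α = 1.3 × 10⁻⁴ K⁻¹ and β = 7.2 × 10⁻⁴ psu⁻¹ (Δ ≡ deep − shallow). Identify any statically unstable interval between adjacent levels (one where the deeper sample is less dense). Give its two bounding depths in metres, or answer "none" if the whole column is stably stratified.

Evaluate Δρ/ρ₀ = −αΔT + βΔS across each adjacent pair:
  77–114 m: −αΔT+βΔS = −(1.3 × 10⁻⁴)(+3.0)+(7.2 × 10⁻⁴)(-0.53) = -7.7 × 10⁻⁴ → UNSTABLE
  114–131 m: −αΔT+βΔS = −(1.3 × 10⁻⁴)(-0.5)+(7.2 × 10⁻⁴)(+0.58) = 4.8 × 10⁻⁴ → stable
  131–142 m: −αΔT+βΔS = −(1.3 × 10⁻⁴)(-1.7)+(7.2 × 10⁻⁴)(-0.15) = 1.1 × 10⁻⁴ → stable
  142–218 m: −αΔT+βΔS = −(1.3 × 10⁻⁴)(-4.4)+(7.2 × 10⁻⁴)(+0.16) = 6.9 × 10⁻⁴ → stable
The 77–114 m interval has Δρ < 0: lighter water underlies denser water.

77–114 m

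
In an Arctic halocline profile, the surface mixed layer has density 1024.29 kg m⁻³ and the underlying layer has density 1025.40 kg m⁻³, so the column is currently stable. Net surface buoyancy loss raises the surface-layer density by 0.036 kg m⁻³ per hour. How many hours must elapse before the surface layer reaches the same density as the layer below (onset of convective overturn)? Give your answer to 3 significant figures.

Density deficit of the surface layer: 1025.40 − 1024.29 = 1.11 kg m⁻³.
Required change = 1.11 / 0.036 = 30.8 hours.

30.8 hours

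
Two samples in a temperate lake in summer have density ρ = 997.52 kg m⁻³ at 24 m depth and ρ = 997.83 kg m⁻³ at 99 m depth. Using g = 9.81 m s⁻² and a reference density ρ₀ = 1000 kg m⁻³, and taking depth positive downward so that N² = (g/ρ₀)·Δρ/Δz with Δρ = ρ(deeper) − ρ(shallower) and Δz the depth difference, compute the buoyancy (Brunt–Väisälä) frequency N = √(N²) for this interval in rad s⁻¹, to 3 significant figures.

6.37 × 10⁻³ rad s⁻¹

Δρ = 997.83 − 997.52 = 0.31 kg m⁻³ over Δz = 99 − 24 = 75 m.
N² = (9.81/1000) × (0.31/75) = 4.0548 × 10⁻⁵ s⁻².
N = √(4.0548 × 10⁻⁵) = 6.3677 × 10⁻³ rad s⁻¹ ≈ 6.37 × 10⁻³ rad s⁻¹.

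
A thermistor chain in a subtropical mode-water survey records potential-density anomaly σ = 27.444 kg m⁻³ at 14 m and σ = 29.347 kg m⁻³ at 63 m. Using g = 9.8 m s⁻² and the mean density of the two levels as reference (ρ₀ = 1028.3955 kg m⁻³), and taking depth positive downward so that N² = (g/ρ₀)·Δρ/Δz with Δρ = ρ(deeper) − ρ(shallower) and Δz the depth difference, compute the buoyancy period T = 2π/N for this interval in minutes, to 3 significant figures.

5.44 min

Δρ = 1029.347 − 1027.444 = 1.903 kg m⁻³ over Δz = 63 − 14 = 49 m.
N² = (9.8/1028.3955) × (1.903/49) = 3.7009 × 10⁻⁴ s⁻².
N = √(3.7009 × 10⁻⁴) = 0.019238 rad s⁻¹, so T = 2π/N = 326.60 s = 5.4433 min ≈ 5.44 min.
Since Δρ > 0 the layer is stably stratified.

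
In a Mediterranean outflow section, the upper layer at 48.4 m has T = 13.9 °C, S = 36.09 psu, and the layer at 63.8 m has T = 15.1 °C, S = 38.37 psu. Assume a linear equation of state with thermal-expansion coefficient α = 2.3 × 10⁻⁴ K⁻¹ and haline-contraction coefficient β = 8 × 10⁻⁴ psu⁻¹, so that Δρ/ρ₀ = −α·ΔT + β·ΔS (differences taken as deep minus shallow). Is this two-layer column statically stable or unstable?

ΔT = 15.1 − 13.9 = +1.2 K and ΔS = 38.37 − 36.09 = +2.28 psu (deep − shallow).
−αΔT = -2.76 × 10⁻⁴; βΔS = 1.824 × 10⁻³; sum Δρ/ρ₀ = 1.548 × 10⁻³.
Δρ/ρ₀ > 0, so Δρ > 0: deeper water is denser → statically stable.

stable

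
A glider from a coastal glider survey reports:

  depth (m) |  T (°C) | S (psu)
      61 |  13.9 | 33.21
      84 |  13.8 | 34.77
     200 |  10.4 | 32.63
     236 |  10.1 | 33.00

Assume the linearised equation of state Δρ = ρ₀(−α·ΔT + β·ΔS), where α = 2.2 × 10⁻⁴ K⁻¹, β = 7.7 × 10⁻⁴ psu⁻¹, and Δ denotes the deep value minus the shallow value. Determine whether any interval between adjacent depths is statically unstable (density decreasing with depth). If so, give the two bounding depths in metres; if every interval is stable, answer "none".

Evaluate Δρ/ρ₀ = −αΔT + βΔS across each adjacent pair:
  61–84 m: −αΔT+βΔS = −(2.2 × 10⁻⁴)(-0.1)+(7.7 × 10⁻⁴)(+1.56) = 1.2 × 10⁻³ → stable
  84–200 m: −αΔT+βΔS = −(2.2 × 10⁻⁴)(-3.4)+(7.7 × 10⁻⁴)(-2.14) = -9.0 × 10⁻⁴ → UNSTABLE
  200–236 m: −αΔT+βΔS = −(2.2 × 10⁻⁴)(-0.3)+(7.7 × 10⁻⁴)(+0.37) = 3.5 × 10⁻⁴ → stable
The 84–200 m interval has Δρ < 0: lighter water underlies denser water.

84–200 m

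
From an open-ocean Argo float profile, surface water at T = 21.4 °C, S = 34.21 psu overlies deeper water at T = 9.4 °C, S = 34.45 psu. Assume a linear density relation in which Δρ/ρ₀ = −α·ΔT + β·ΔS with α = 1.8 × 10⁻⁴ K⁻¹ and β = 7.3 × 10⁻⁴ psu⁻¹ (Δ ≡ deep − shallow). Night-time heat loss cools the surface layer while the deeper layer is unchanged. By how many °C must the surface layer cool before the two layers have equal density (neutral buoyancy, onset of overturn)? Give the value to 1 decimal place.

Neutral buoyancy requires Δρ = 0, i.e. −α(T_deep − T_surf′) + β(S_deep − S_surf) = 0.
T_surf′ = T_deep − (β/α)·ΔS = 9.4 − (7.3 × 10⁻⁴/1.8 × 10⁻⁴)·(+0.24) = 8.427 °C.
Cooling required: 21.4 − (8.427) = 12.973 °C.

13.0 °C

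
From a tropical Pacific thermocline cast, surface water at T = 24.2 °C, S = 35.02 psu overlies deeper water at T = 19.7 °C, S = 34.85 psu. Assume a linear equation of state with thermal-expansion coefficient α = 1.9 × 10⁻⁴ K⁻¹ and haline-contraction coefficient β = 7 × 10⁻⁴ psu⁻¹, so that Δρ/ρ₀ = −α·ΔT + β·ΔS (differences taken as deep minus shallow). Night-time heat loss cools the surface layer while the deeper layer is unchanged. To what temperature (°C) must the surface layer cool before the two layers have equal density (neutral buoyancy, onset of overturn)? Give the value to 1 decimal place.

20.3 °C

Neutral buoyancy requires Δρ = 0, i.e. −α(T_deep − T_surf′) + β(S_deep − S_surf) = 0.
T_surf′ = T_deep − (β/α)·ΔS = 19.7 − (7 × 10⁻⁴/1.9 × 10⁻⁴)·(-0.17) = 20.326 °C.
Cooling required: 24.2 − (20.326) = 3.874 °C.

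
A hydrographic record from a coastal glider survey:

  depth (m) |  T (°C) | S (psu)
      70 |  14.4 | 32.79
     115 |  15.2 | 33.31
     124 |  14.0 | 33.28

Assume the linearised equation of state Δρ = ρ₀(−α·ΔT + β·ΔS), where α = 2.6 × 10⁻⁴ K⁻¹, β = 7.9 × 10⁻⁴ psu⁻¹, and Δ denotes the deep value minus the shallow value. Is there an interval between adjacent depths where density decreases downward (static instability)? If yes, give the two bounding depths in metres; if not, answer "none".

none

Evaluate Δρ/ρ₀ = −αΔT + βΔS across each adjacent pair:
  70–115 m: −αΔT+βΔS = −(2.6 × 10⁻⁴)(+0.8)+(7.9 × 10⁻⁴)(+0.52) = 2.0 × 10⁻⁴ → stable
  115–124 m: −αΔT+βΔS = −(2.6 × 10⁻⁴)(-1.2)+(7.9 × 10⁻⁴)(-0.03) = 2.9 × 10⁻⁴ → stable
Every interval has Δρ > 0: the column is stably stratified throughout.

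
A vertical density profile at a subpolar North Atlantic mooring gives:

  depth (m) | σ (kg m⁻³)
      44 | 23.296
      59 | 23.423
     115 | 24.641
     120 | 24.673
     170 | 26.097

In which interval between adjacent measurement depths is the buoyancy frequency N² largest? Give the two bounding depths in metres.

Compute the density gradient over each adjacent pair:
  44–59 m: Δρ/Δz = 0.127/15 = 8.5 × 10⁻³ kg m⁻⁴
  59–115 m: Δρ/Δz = 1.218/56 = 0.022 kg m⁻⁴
  115–120 m: Δρ/Δz = 0.032/5 = 6.4 × 10⁻³ kg m⁻⁴
  120–170 m: Δρ/Δz = 1.424/50 = 0.028 kg m⁻⁴
The largest gradient is in the 120–170 m interval — the pycnocline.

120–170 m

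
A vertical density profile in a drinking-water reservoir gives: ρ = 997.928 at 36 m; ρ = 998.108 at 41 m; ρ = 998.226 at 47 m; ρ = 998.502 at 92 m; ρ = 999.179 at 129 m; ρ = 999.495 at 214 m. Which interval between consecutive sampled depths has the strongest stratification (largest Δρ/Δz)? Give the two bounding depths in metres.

36–41 m

Compute the density gradient over each adjacent pair:
  36–41 m: Δρ/Δz = 0.180/5 = 0.036 kg m⁻⁴
  41–47 m: Δρ/Δz = 0.118/6 = 0.020 kg m⁻⁴
  47–92 m: Δρ/Δz = 0.276/45 = 6.1 × 10⁻³ kg m⁻⁴
  92–129 m: Δρ/Δz = 0.677/37 = 0.018 kg m⁻⁴
  129–214 m: Δρ/Δz = 0.316/85 = 3.7 × 10⁻³ kg m⁻⁴
The largest gradient is in the 36–41 m interval — the pycnocline.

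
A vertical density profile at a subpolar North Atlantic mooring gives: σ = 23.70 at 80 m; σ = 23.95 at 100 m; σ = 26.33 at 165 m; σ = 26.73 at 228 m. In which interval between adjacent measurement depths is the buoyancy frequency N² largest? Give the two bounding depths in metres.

Compute the density gradient over each adjacent pair:
  80–100 m: Δρ/Δz = 0.25/20 = 0.013 kg m⁻⁴
  100–165 m: Δρ/Δz = 2.38/65 = 0.037 kg m⁻⁴
  165–228 m: Δρ/Δz = 0.40/63 = 6.3 × 10⁻³ kg m⁻⁴
The largest gradient is in the 100–165 m interval — the pycnocline.

100–165 m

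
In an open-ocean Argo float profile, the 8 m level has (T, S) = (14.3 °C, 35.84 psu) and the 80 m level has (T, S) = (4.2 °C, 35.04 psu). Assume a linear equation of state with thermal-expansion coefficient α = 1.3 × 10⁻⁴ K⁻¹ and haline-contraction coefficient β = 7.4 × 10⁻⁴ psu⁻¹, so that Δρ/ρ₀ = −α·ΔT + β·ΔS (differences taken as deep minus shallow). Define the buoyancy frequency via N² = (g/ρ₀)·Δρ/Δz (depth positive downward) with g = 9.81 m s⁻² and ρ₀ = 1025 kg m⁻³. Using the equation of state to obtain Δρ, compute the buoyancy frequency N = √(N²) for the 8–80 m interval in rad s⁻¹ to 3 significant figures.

9.91 × 10⁻³ rad s⁻¹

ΔT = -10.1 K, ΔS = -0.80 psu (deep − shallow).
Δρ/ρ₀ = −αΔT + βΔS = 1.313 × 10⁻³ − 5.92 × 10⁻⁴ = 7.21 × 10⁻⁴, so Δρ ≈ 0.7390 kg m⁻³.
N² = (g/ρ₀)·Δρ/Δz = g·(Δρ/ρ₀)/Δz = 9.81 × 7.21 × 10⁻⁴ / 72 = 9.8236 × 10⁻⁵ s⁻².
N = √(9.8236 × 10⁻⁵) = 9.9114 × 10⁻³ rad s⁻¹ ≈ 9.91 × 10⁻³ rad s⁻¹.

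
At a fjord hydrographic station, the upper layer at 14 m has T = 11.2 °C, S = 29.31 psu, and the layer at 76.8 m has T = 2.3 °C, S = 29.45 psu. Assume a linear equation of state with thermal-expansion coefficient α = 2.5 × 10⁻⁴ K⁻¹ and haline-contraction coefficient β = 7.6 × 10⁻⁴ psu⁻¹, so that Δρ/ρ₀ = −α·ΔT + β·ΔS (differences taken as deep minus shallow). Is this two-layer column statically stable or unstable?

ΔT = 2.3 − 11.2 = -8.9 K and ΔS = 29.45 − 29.31 = +0.14 psu (deep − shallow).
−αΔT = 2.225 × 10⁻³; βΔS = 1.064 × 10⁻⁴; sum Δρ/ρ₀ = 2.3314 × 10⁻³.
Δρ/ρ₀ > 0, so Δρ > 0: deeper water is denser → statically stable.

stable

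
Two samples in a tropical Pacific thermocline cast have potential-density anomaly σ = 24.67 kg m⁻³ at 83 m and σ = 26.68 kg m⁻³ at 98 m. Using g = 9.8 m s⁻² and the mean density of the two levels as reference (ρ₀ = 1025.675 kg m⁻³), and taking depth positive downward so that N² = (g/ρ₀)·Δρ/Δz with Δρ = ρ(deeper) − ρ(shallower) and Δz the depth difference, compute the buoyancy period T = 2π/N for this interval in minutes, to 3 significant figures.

2.93 min

Δρ = 1026.68 − 1024.67 = 2.01 kg m⁻³ over Δz = 98 − 83 = 15 m.
N² = (9.8/1025.675) × (2.01/15) = 1.2803 × 10⁻³ s⁻².
N = √(1.2803 × 10⁻³) = 0.035781 rad s⁻¹, so T = 2π/N = 175.60 s = 2.9267 min ≈ 2.93 min.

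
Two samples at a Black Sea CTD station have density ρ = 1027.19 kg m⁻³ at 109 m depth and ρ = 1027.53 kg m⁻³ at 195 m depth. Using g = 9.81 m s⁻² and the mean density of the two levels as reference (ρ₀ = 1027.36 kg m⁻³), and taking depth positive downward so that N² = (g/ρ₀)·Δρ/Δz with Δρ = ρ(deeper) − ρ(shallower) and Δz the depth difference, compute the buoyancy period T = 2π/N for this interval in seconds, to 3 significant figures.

Δρ = 1027.53 − 1027.19 = 0.34 kg m⁻³ over Δz = 195 − 109 = 86 m.
N² = (9.81/1027.36) × (0.34/86) = 3.7751 × 10⁻⁵ s⁻².
N = √(3.7751 × 10⁻⁵) = 6.1442 × 10⁻³ rad s⁻¹, so T = 2π/N = 1.0226 × 10³ s ≈ 1.02 × 10³ s.

1.02 × 10³ s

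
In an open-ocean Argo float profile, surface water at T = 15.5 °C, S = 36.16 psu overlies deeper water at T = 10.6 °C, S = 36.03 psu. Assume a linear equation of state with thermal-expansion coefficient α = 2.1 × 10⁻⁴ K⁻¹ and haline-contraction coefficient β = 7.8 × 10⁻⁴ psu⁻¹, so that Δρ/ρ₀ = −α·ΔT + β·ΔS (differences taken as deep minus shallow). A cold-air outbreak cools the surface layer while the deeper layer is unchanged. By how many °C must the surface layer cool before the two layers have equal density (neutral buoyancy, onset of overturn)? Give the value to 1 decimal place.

4.4 °C

Neutral buoyancy requires Δρ = 0, i.e. −α(T_deep − T_surf′) + β(S_deep − S_surf) = 0.
T_surf′ = T_deep − (β/α)·ΔS = 10.6 − (7.8 × 10⁻⁴/2.1 × 10⁻⁴)·(-0.13) = 11.083 °C.
Cooling required: 15.5 − (11.083) = 4.417 °C.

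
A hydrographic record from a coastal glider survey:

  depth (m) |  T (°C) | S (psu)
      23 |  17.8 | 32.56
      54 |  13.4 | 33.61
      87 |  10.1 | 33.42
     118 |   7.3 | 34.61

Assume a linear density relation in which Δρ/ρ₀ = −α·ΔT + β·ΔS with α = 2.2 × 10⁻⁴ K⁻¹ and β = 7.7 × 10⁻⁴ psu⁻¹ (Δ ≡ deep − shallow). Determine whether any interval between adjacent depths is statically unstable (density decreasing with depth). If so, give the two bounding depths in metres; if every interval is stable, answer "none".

none

Evaluate Δρ/ρ₀ = −αΔT + βΔS across each adjacent pair:
  23–54 m: −αΔT+βΔS = −(2.2 × 10⁻⁴)(-4.4)+(7.7 × 10⁻⁴)(+1.05) = 1.8 × 10⁻³ → stable
  54–87 m: −αΔT+βΔS = −(2.2 × 10⁻⁴)(-3.3)+(7.7 × 10⁻⁴)(-0.19) = 5.8 × 10⁻⁴ → stable
  87–118 m: −αΔT+βΔS = −(2.2 × 10⁻⁴)(-2.8)+(7.7 × 10⁻⁴)(+1.19) = 1.5 × 10⁻³ → stable
Every interval has Δρ > 0: the column is stably stratified throughout.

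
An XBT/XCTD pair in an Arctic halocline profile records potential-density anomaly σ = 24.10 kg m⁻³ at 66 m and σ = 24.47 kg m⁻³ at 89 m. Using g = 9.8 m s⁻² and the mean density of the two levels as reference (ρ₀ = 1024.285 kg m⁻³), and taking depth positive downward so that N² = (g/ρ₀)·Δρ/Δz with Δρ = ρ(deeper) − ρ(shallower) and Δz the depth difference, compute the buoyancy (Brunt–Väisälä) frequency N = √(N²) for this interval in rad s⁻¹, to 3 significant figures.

Δρ = 1024.47 − 1024.10 = 0.37 kg m⁻³ over Δz = 89 − 66 = 23 m.
N² = (9.8/1024.285) × (0.37/23) = 1.5391 × 10⁻⁴ s⁻².
N = √(1.5391 × 10⁻⁴) = 0.012406 rad s⁻¹ ≈ 0.0124 rad s⁻¹.

0.0124 rad s⁻¹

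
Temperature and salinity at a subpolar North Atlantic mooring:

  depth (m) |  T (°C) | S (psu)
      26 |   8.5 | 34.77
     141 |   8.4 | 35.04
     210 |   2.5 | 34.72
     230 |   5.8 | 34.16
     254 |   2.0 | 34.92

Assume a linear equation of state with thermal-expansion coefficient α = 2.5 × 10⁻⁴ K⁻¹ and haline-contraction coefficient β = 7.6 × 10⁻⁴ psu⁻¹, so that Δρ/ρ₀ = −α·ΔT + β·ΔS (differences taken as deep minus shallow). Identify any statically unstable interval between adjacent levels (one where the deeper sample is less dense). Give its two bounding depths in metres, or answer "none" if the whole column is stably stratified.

210–230 m

Evaluate Δρ/ρ₀ = −αΔT + βΔS across each adjacent pair:
  26–141 m: −αΔT+βΔS = −(2.5 × 10⁻⁴)(-0.1)+(7.6 × 10⁻⁴)(+0.27) = 2.3 × 10⁻⁴ → stable
  141–210 m: −αΔT+βΔS = −(2.5 × 10⁻⁴)(-5.9)+(7.6 × 10⁻⁴)(-0.32) = 1.2 × 10⁻³ → stable
  210–230 m: −αΔT+βΔS = −(2.5 × 10⁻⁴)(+3.3)+(7.6 × 10⁻⁴)(-0.56) = -1.3 × 10⁻³ → UNSTABLE
  230–254 m: −αΔT+βΔS = −(2.5 × 10⁻⁴)(-3.8)+(7.6 × 10⁻⁴)(+0.76) = 1.5 × 10⁻³ → stable
The 210–230 m interval has Δρ < 0: lighter water underlies denser water.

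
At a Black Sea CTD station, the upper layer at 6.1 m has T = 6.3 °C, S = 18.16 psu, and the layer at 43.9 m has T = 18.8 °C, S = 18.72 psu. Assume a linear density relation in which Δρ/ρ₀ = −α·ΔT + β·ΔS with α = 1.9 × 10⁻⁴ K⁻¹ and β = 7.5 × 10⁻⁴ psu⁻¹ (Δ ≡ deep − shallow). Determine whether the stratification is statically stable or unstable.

ΔT = 18.8 − 6.3 = +12.5 K and ΔS = 18.72 − 18.16 = +0.56 psu (deep − shallow).
−αΔT = -2.375 × 10⁻³; βΔS = 4.20 × 10⁻⁴; sum Δρ/ρ₀ = -1.955 × 10⁻³.
Δρ/ρ₀ < 0, so Δρ < 0: deeper water is lighter → statically unstable; the column would overturn.

unstable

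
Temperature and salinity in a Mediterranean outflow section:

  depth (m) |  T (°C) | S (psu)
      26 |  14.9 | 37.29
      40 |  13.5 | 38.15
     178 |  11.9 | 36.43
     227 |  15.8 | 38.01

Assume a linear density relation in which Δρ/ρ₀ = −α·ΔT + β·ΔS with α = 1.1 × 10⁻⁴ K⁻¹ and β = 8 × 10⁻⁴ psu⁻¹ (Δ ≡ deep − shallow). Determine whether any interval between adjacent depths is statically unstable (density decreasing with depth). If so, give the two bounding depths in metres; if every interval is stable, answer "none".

40–178 m

Evaluate Δρ/ρ₀ = −αΔT + βΔS across each adjacent pair:
  26–40 m: −αΔT+βΔS = −(1.1 × 10⁻⁴)(-1.4)+(8 × 10⁻⁴)(+0.86) = 8.4 × 10⁻⁴ → stable
  40–178 m: −αΔT+βΔS = −(1.1 × 10⁻⁴)(-1.6)+(8 × 10⁻⁴)(-1.72) = -1.2 × 10⁻³ → UNSTABLE
  178–227 m: −αΔT+βΔS = −(1.1 × 10⁻⁴)(+3.9)+(8 × 10⁻⁴)(+1.58) = 8.4 × 10⁻⁴ → stable
The 40–178 m interval has Δρ < 0: lighter water underlies denser water.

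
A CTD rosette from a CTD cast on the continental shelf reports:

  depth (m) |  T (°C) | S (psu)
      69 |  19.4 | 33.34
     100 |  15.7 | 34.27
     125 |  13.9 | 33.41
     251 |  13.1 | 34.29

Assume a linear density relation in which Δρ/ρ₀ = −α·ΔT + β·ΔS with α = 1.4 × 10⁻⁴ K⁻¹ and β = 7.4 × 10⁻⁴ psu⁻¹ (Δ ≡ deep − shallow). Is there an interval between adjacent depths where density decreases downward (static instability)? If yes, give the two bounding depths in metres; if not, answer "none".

Evaluate Δρ/ρ₀ = −αΔT + βΔS across each adjacent pair:
  69–100 m: −αΔT+βΔS = −(1.4 × 10⁻⁴)(-3.7)+(7.4 × 10⁻⁴)(+0.93) = 1.2 × 10⁻³ → stable
  100–125 m: −αΔT+βΔS = −(1.4 × 10⁻⁴)(-1.8)+(7.4 × 10⁻⁴)(-0.86) = -3.8 × 10⁻⁴ → UNSTABLE
  125–251 m: −αΔT+βΔS = −(1.4 × 10⁻⁴)(-0.8)+(7.4 × 10⁻⁴)(+0.88) = 7.6 × 10⁻⁴ → stable
The 100–125 m interval has Δρ < 0: lighter water underlies denser water.

100–125 m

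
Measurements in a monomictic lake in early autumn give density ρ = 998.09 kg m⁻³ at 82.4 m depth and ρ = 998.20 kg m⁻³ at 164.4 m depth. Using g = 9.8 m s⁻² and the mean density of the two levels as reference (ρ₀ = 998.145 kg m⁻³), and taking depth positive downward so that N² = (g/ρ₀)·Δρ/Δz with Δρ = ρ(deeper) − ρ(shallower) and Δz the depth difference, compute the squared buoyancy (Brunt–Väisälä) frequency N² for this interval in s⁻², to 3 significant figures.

Δρ = 998.20 − 998.09 = 0.11 kg m⁻³ over Δz = 164.4 − 82.4 = 82 m.
N² = (9.8/998.145) × (0.11/82) = 1.3171 × 10⁻⁵ s⁻² ≈ 1.32 × 10⁻⁵ s⁻².
A positive N² confirms static stability across the interval.

1.32 × 10⁻⁵ s⁻²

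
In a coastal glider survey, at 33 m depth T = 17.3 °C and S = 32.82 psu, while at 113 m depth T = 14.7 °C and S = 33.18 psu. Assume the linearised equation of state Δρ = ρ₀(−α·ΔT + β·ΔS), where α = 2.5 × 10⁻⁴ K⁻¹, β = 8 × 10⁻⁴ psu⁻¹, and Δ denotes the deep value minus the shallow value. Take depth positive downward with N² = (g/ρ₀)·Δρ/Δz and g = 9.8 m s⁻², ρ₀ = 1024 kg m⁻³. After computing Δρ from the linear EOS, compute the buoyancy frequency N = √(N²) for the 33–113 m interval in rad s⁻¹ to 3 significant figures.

0.0107 rad s⁻¹

ΔT = -2.6 K, ΔS = +0.36 psu (deep − shallow).
Δρ/ρ₀ = −αΔT + βΔS = 6.50 × 10⁻⁴ + 2.88 × 10⁻⁴ = 9.38 × 10⁻⁴, so Δρ ≈ 0.9605 kg m⁻³.
N² = (g/ρ₀)·Δρ/Δz = g·(Δρ/ρ₀)/Δz = 9.8 × 9.38 × 10⁻⁴ / 80 = 1.1491 × 10⁻⁴ s⁻².
N = √(1.1491 × 10⁻⁴) = 0.010720 rad s⁻¹ ≈ 0.0107 rad s⁻¹.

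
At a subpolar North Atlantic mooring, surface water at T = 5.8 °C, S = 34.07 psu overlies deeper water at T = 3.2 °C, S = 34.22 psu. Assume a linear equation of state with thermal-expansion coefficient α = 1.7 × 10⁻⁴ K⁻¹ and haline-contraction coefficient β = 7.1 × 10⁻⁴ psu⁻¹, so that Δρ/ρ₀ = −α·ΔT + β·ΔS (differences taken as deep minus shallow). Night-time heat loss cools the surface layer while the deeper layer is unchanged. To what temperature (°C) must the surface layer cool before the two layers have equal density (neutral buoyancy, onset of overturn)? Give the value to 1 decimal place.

Neutral buoyancy requires Δρ = 0, i.e. −α(T_deep − T_surf′) + β(S_deep − S_surf) = 0.
T_surf′ = T_deep − (β/α)·ΔS = 3.2 − (7.1 × 10⁻⁴/1.7 × 10⁻⁴)·(+0.15) = 2.574 °C.
Cooling required: 5.8 − (2.574) = 3.226 °C.

2.6 °C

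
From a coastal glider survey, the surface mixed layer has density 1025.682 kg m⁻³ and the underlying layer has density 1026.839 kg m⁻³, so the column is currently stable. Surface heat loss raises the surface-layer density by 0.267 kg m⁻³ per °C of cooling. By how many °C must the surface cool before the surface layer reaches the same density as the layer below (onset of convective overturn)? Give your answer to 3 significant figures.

Density deficit of the surface layer: 1026.839 − 1025.682 = 1.157 kg m⁻³.
Required change = 1.157 / 0.267 = 4.33 °C.

4.33 °C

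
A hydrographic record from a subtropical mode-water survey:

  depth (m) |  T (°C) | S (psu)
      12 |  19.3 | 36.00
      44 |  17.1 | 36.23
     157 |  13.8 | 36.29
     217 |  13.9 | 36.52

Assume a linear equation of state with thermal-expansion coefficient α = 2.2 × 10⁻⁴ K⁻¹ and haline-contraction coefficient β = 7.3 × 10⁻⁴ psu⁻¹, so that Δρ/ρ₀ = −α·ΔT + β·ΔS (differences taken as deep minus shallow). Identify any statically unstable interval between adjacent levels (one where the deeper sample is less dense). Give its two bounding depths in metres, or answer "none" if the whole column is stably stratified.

none

Evaluate Δρ/ρ₀ = −αΔT + βΔS across each adjacent pair:
  12–44 m: −αΔT+βΔS = −(2.2 × 10⁻⁴)(-2.2)+(7.3 × 10⁻⁴)(+0.23) = 6.5 × 10⁻⁴ → stable
  44–157 m: −αΔT+βΔS = −(2.2 × 10⁻⁴)(-3.3)+(7.3 × 10⁻⁴)(+0.06) = 7.7 × 10⁻⁴ → stable
  157–217 m: −αΔT+βΔS = −(2.2 × 10⁻⁴)(+0.1)+(7.3 × 10⁻⁴)(+0.23) = 1.5 × 10⁻⁴ → stable
Every interval has Δρ > 0: the column is stably stratified throughout.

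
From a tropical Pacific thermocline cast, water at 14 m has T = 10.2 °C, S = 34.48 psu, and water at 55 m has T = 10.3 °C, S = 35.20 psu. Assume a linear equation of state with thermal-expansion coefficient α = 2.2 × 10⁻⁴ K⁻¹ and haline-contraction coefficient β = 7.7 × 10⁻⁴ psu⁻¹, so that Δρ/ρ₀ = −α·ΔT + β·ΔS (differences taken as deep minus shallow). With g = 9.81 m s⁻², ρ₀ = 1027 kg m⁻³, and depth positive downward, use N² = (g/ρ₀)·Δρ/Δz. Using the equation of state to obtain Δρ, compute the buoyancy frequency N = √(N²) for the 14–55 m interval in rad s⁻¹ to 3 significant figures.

0.0113 rad s⁻¹

ΔT = +0.1 K, ΔS = +0.72 psu (deep − shallow).
Δρ/ρ₀ = −αΔT + βΔS = -2.20 × 10⁻⁵ + 5.544 × 10⁻⁴ = 5.324 × 10⁻⁴, so Δρ ≈ 0.5468 kg m⁻³.
N² = (g/ρ₀)·Δρ/Δz = g·(Δρ/ρ₀)/Δz = 9.81 × 5.324 × 10⁻⁴ / 41 = 1.2739 × 10⁻⁴ s⁻².
N = √(1.2739 × 10⁻⁴) = 0.011287 rad s⁻¹ ≈ 0.0113 rad s⁻¹.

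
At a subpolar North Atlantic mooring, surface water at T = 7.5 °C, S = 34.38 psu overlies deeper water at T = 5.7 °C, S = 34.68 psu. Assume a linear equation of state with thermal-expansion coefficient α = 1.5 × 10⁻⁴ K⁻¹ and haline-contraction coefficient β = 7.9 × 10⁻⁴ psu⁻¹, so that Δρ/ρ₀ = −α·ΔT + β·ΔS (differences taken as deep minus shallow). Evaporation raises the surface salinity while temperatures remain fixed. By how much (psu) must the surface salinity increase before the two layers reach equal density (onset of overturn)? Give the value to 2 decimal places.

Neutral buoyancy requires −α(T_deep − T_surf) + β(S_deep − S_surf′) = 0.
S_surf′ = S_deep − (α/β)·ΔT = 34.68 − (1.5 × 10⁻⁴/7.9 × 10⁻⁴)·(-1.8) = 35.0218 psu.
Increase required: 35.0218 − 34.38 = 0.6418 psu.

0.64 psu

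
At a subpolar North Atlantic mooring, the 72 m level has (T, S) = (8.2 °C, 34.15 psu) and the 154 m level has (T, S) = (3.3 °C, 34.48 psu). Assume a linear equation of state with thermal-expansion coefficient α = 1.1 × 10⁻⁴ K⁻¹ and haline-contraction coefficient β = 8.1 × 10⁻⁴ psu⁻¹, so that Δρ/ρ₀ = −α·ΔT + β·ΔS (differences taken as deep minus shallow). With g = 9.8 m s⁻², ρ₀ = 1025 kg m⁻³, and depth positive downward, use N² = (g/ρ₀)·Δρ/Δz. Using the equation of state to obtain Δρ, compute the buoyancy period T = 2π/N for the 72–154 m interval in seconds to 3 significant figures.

ΔT = -4.9 K, ΔS = +0.33 psu (deep − shallow).
Δρ/ρ₀ = −αΔT + βΔS = 5.39 × 10⁻⁴ + 2.673 × 10⁻⁴ = 8.063 × 10⁻⁴, so Δρ ≈ 0.8265 kg m⁻³.
N² = (g/ρ₀)·Δρ/Δz = g·(Δρ/ρ₀)/Δz = 9.8 × 8.063 × 10⁻⁴ / 82 = 9.6363 × 10⁻⁵ s⁻².
N = √(9.6363 × 10⁻⁵) = 9.8165 × 10⁻³ rad s⁻¹ → T = 2π/N = 640.06 s ≈ 640 s.

640 s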